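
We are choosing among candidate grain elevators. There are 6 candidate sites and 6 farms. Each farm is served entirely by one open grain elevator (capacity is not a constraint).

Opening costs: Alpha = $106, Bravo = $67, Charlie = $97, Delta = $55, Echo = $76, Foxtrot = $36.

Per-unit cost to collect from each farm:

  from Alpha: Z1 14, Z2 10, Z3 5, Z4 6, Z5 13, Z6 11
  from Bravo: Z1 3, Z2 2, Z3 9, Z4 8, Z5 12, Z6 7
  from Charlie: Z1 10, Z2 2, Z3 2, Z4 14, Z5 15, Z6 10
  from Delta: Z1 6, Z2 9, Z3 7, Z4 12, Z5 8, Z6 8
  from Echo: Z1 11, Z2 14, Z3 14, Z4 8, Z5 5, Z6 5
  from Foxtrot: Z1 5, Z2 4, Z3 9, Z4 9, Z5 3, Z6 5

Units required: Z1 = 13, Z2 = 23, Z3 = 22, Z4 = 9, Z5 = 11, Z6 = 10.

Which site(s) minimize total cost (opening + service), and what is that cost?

Open Charlie and Foxtrot; minimum total cost 452.

For any fixed open set, each farm goes to its cheapest open site; total = fixed + service.
{Charlie, Foxtrot}: Z1→Foxtrot 5·13=65, Z2→Charlie 2·23=46, Z3→Charlie 2·22=44, Z4→Foxtrot 9·9=81, Z5→Foxtrot 3·11=33, Z6→Foxtrot 5·10=50. Service 319; fixed 133; total 452.
{Bravo, Charlie, Foxtrot}: service 284 + fixed 200 = 484
{Charlie, Delta, Foxtrot}: service 319 + fixed 188 = 507
{Alpha, Bravo, Charlie, Delta, Echo, Foxtrot}: service 266 + fixed 437 = 703
No other subset beats 452.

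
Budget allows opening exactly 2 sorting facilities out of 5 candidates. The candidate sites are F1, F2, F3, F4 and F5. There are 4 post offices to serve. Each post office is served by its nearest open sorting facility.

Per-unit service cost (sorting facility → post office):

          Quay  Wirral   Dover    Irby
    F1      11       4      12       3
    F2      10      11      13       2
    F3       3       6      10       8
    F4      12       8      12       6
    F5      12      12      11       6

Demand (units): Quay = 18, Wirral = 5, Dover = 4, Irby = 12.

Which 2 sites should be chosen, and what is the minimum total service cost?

Choose F2 and F3; total service cost 148.

With exactly 2 open, each post office uses its cheapest among the chosen.
{F2, F3}: Quay→F3 3·18=54, Wirral→F3 6·5=30, Dover→F3 10·4=40, Irby→F2 2·12=24. Service cost 148.
{F1, F3}: service cost 150
{F3, F4}: service cost 196
Among all 10 size-2 choices, {F2, F3} is lowest.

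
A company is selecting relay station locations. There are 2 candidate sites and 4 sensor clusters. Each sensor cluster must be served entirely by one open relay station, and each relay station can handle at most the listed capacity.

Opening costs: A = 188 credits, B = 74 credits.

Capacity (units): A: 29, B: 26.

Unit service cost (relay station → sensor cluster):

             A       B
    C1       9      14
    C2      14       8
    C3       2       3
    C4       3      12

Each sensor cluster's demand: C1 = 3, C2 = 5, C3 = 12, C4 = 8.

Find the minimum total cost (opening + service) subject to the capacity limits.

Open {A}: C1→A 9·3=27, C2→A 14·5=70, C3→A 2·12=24, C4→A 3·8=24.
Loads: A carries 28/29. Service 145; fixed 188; total 333.
Next best feasible plan costs 377.

Minimum total cost: 333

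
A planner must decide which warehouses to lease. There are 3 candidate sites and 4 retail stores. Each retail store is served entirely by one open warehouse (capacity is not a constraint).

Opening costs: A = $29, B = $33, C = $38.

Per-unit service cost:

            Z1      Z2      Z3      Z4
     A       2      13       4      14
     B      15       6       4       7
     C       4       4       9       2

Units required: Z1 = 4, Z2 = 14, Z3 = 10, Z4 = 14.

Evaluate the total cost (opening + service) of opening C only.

Each retail store is assigned to its cheapest site among the open ones.
{C}: Z1→C 4·4=16, Z2→C 4·14=56, Z3→C 9·10=90, Z4→C 2·14=28. Service 190; fixed 38; total 228.

Total cost: 228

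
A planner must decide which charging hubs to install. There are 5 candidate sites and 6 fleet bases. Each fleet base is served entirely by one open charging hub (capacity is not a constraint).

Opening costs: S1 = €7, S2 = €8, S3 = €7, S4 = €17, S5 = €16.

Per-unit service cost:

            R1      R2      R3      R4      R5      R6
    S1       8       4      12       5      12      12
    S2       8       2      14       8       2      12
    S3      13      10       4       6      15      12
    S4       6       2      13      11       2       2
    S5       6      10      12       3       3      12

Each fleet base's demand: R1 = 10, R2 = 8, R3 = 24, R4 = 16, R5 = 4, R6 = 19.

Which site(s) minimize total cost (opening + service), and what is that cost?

Open S3, S4 and S5; minimum total cost 306.

For any fixed open set, each fleet base goes to its cheapest open site; total = fixed + service.
{S3, S4, S5}: R1→S4 6·10=60, R2→S4 2·8=16, R3→S3 4·24=96, R4→S5 3·16=48, R5→S4 2·4=8, R6→S4 2·19=38. Service 266; fixed 40; total 306.
{S1, S3, S4, S5}: service 266 + fixed 47 = 313
{S2, S3, S4, S5}: service 266 + fixed 48 = 314
{S1, S2, S3, S4, S5}: service 266 + fixed 55 = 321
No other subset beats 306.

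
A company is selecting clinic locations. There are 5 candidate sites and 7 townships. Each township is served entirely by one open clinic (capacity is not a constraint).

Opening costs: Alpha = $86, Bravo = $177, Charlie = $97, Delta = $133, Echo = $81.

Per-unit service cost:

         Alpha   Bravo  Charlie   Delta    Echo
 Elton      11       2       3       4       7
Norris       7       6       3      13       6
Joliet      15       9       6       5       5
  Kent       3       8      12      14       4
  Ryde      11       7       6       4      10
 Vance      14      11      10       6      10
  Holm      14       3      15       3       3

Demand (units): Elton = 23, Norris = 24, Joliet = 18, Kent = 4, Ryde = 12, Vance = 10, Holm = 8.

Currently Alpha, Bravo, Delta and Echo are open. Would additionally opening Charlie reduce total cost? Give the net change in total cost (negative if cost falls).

No — net change +25 (cost rises by 25).

Current service cost with {Alpha, Bravo, Delta, Echo}: 424.
Adding Charlie: each township re-picks its cheapest; new service cost 352, saving 72.
Extra fixed cost: 97. Net change = 97 − 72 = 25.
(Totals: 901 → 926.)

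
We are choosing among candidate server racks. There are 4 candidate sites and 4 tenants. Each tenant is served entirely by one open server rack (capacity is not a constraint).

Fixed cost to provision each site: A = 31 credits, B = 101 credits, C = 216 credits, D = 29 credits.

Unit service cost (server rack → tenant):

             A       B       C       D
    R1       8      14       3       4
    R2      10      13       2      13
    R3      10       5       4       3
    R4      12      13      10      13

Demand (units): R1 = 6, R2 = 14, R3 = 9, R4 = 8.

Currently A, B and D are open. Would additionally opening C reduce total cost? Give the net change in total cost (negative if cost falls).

No — net change +82 (cost rises by 82).

Current service cost with {A, B, D}: 287.
Adding C: each tenant re-picks its cheapest; new service cost 153, saving 134.
Extra fixed cost: 216. Net change = 216 − 134 = 82.
(Totals: 448 → 530.)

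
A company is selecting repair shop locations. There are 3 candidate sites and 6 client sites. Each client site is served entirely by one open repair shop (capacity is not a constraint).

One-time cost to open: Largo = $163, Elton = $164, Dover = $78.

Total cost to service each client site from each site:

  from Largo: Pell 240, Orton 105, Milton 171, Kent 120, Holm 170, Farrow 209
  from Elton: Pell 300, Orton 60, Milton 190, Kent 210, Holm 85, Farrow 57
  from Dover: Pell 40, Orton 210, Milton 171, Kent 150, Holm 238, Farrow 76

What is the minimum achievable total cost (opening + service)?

For any fixed open set, each client site goes to its cheapest open site; total = fixed + service.
{Elton, Dover}: Pell→Dover 40, Orton→Elton 60, Milton→Dover 171, Kent→Dover 150, Holm→Elton 85, Farrow→Elton 57. Service 563; fixed 242; total 805.
{Largo, Dover}: Pell→Dover 40, Orton→Largo 105, Milton→Largo 171, Kent→Largo 120, Holm→Largo 170, Farrow→Dover 76. Service 682; fixed 241; total 923.
{Largo, Elton, Dover}: service 533 + fixed 405 = 938
{Dover}: service 885 + fixed 78 = 963
No other subset beats 805.

Minimum total cost: 805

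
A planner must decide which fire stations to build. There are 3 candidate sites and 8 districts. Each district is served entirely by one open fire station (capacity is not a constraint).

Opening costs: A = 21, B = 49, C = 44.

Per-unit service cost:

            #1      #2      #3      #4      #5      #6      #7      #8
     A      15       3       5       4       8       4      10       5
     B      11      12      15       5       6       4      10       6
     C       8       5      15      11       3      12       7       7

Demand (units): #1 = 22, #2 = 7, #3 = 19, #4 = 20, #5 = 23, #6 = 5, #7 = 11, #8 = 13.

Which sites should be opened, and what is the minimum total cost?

For any fixed open set, each district goes to its cheapest open site; total = fixed + service.
{A, C}: #1→C 8·22=176, #2→A 3·7=21, #3→A 5·19=95, #4→A 4·20=80, #5→C 3·23=69, #6→A 4·5=20, #7→C 7·11=77, #8→A 5·13=65. Service 603; fixed 65; total 668.
{A, B, C}: #1→C 8·22=176, #2→A 3·7=21, #3→A 5·19=95, #4→A 4·20=80, #5→C 3·23=69, #6→A 4·5=20, #7→C 7·11=77, #8→A 5·13=65. Service 603; fixed 114; total 717.
{A, B}: #1→B 11·22=242, #2→A 3·7=21, #3→A 5·19=95, #4→A 4·20=80, #5→B 6·23=138, #6→A 4·5=20, #7→A 10·11=110, #8→A 5·13=65. Service 771; fixed 70; total 841.
{A}: service 905 + fixed 21 = 926
No other subset beats 668.

Open A and C; minimum total cost 668.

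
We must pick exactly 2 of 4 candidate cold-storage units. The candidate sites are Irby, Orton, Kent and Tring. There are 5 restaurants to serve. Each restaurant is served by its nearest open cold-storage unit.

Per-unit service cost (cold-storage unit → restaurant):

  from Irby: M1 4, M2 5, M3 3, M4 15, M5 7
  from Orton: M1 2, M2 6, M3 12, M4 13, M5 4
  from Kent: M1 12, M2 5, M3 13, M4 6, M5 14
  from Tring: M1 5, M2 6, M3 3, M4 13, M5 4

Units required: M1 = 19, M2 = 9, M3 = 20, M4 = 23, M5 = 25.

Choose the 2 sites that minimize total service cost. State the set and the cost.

With exactly 2 open, each restaurant uses its cheapest among the chosen.
{Kent, Tring}: M1→Tring 5·19=95, M2→Kent 5·9=45, M3→Tring 3·20=60, M4→Kent 6·23=138, M5→Tring 4·25=100. Service cost 438.
{Irby, Kent}: service cost 494
{Irby, Orton}: service cost 542
Among all 6 size-2 choices, {Kent, Tring} is lowest.

Choose Kent and Tring; total service cost 438.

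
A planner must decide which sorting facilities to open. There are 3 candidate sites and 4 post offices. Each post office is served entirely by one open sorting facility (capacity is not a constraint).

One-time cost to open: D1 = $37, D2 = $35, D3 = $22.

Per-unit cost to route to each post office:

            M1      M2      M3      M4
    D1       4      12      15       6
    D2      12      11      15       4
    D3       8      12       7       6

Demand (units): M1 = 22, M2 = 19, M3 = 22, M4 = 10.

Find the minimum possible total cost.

For any fixed open set, each post office goes to its cheapest open site; total = fixed + service.
{D1, D2, D3}: M1→D1 4·22=88, M2→D2 11·19=209, M3→D3 7·22=154, M4→D2 4·10=40. Service 491; fixed 94; total 585.
{D1, D3}: M1→D1 4·22=88, M2→D1 12·19=228, M3→D3 7·22=154, M4→D1 6·10=60. Service 530; fixed 59; total 589.
{D2, D3}: service 579 + fixed 57 = 636
{D3}: service 618 + fixed 22 = 640
No other subset beats 585.

Minimum total cost: 585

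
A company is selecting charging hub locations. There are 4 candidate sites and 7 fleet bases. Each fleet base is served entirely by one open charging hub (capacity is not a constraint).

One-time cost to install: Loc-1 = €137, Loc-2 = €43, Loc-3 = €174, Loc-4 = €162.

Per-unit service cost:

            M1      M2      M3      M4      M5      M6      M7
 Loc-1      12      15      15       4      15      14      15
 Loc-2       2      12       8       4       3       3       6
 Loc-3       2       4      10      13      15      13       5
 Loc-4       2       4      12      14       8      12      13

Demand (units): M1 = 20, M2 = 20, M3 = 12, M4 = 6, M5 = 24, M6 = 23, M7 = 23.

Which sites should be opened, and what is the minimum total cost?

For any fixed open set, each fleet base goes to its cheapest open site; total = fixed + service.
{Loc-2, Loc-3}: M1→Loc-2 2·20=40, M2→Loc-3 4·20=80, M3→Loc-2 8·12=96, M4→Loc-2 4·6=24, M5→Loc-2 3·24=72, M6→Loc-2 3·23=69, M7→Loc-3 5·23=115. Service 496; fixed 217; total 713.
{Loc-2}: M1→Loc-2 2·20=40, M2→Loc-2 12·20=240, M3→Loc-2 8·12=96, M4→Loc-2 4·6=24, M5→Loc-2 3·24=72, M6→Loc-2 3·23=69, M7→Loc-2 6·23=138. Service 679; fixed 43; total 722.
{Loc-2, Loc-4}: M1→Loc-2 2·20=40, M2→Loc-4 4·20=80, M3→Loc-2 8·12=96, M4→Loc-2 4·6=24, M5→Loc-2 3·24=72, M6→Loc-2 3·23=69, M7→Loc-2 6·23=138. Service 519; fixed 205; total 724.
{Loc-1, Loc-2, Loc-3, Loc-4}: service 496 + fixed 516 = 1012
(All 15 nonempty subsets were checked; Loc-2 and Loc-3 is lowest.)

Open Loc-2 and Loc-3; minimum total cost 713.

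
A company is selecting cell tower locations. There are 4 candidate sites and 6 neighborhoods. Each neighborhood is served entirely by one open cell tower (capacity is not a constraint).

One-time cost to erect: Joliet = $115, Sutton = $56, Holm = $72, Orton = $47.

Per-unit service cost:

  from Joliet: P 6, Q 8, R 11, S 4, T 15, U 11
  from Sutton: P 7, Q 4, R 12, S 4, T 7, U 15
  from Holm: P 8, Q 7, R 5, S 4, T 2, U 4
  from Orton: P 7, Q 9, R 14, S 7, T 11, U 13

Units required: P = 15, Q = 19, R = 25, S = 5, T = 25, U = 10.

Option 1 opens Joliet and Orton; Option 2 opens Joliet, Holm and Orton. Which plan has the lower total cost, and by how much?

Option 1: {Joliet, Orton}: P→Joliet 6·15=90, Q→Joliet 8·19=152, R→Joliet 11·25=275, S→Joliet 4·5=20, T→Orton 11·25=275, U→Joliet 11·10=110. Service 922; fixed 162; total 1084.
Option 2: {Joliet, Holm, Orton}: P→Joliet 6·15=90, Q→Holm 7·19=133, R→Holm 5·25=125, S→Joliet 4·5=20, T→Holm 2·25=50, U→Holm 4·10=40. Service 458; fixed 234; total 692.
Difference: |1084 − 692| = 392.

Option 2 is cheaper by 392.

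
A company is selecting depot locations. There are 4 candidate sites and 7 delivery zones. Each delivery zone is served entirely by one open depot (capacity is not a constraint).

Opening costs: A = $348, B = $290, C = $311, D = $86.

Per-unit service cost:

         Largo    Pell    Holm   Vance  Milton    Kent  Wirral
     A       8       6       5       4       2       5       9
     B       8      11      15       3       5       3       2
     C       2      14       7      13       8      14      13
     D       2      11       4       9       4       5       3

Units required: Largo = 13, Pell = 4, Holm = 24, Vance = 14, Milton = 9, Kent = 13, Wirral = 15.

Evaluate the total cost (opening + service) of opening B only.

Each delivery zone is assigned to its cheapest site among the open ones.
{B}: Largo→B 8·13=104, Pell→B 11·4=44, Holm→B 15·24=360, Vance→B 3·14=42, Milton→B 5·9=45, Kent→B 3·13=39, Wirral→B 2·15=30. Service 664; fixed 290; total 954.

Total cost: 954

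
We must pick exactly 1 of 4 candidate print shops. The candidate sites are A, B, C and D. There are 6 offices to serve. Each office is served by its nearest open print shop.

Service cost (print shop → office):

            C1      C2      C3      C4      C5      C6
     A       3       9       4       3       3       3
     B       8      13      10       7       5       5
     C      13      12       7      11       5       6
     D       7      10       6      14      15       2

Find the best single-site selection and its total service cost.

With exactly 1 open, each office uses its cheapest among the chosen.
{A}: C1→A 3, C2→A 9, C3→A 4, C4→A 3, C5→A 3, C6→A 3. Service cost 25.
{B}: service cost 48
{C}: service cost 54
Among all 4 size-1 choices, {A} is lowest.

Choose A only; total service cost 25.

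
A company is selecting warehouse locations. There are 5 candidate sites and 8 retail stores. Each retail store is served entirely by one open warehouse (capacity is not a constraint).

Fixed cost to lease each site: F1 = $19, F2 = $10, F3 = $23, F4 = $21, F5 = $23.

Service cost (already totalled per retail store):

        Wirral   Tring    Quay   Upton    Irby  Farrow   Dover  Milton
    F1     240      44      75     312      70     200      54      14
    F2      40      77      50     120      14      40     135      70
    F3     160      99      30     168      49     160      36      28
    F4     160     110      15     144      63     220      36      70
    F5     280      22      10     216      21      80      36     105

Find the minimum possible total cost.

Minimum total cost: 348

For any fixed open set, each retail store goes to its cheapest open site; total = fixed + service.
{F1, F2, F5}: Wirral→F2 40, Tring→F5 22, Quay→F5 10, Upton→F2 120, Irby→F2 14, Farrow→F2 40, Dover→F5 36, Milton→F1 14. Service 296; fixed 52; total 348.
{F2, F3, F5}: service 310 + fixed 56 = 366
{F1, F2, F4, F5}: Wirral→F2 40, Tring→F5 22, Quay→F5 10, Upton→F2 120, Irby→F2 14, Farrow→F2 40, Dover→F4 36, Milton→F1 14. Service 296; fixed 73; total 369.
{F1, F2, F3, F4, F5}: Wirral→F2 40, Tring→F5 22, Quay→F5 10, Upton→F2 120, Irby→F2 14, Farrow→F2 40, Dover→F3 36, Milton→F1 14. Service 296; fixed 96; total 392.
No other subset beats 348.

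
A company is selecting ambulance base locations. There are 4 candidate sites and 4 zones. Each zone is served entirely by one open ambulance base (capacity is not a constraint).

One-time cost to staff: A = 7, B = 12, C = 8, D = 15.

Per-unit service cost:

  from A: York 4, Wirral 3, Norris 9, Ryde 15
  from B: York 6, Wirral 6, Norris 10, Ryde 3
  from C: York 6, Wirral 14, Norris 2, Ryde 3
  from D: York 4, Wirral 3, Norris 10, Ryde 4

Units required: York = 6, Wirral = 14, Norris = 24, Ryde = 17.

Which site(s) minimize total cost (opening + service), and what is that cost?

For any fixed open set, each zone goes to its cheapest open site; total = fixed + service.
{A, C}: York→A 4·6=24, Wirral→A 3·14=42, Norris→C 2·24=48, Ryde→C 3·17=51. Service 165; fixed 15; total 180.
{C, D}: service 165 + fixed 23 = 188
{A, B, C}: York→A 4·6=24, Wirral→A 3·14=42, Norris→C 2·24=48, Ryde→B 3·17=51. Service 165; fixed 27; total 192.
{A, B, C, D}: York→A 4·6=24, Wirral→A 3·14=42, Norris→C 2·24=48, Ryde→B 3·17=51. Service 165; fixed 42; total 207.
(All 15 nonempty subsets were checked; A and C is lowest.)

Open A and C; minimum total cost 180.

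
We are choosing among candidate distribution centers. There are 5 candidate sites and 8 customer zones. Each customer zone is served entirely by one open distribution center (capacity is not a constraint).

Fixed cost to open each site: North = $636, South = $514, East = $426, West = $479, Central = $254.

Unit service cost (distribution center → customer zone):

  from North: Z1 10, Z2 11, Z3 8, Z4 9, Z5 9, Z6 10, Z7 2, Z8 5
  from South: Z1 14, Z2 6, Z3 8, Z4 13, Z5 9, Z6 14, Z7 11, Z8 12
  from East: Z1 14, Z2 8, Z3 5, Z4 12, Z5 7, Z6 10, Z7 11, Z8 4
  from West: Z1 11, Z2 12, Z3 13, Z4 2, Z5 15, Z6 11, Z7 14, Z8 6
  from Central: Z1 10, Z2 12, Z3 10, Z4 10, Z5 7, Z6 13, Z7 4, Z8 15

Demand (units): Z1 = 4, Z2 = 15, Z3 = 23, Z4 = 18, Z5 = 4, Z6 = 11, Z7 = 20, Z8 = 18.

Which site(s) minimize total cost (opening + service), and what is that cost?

For any fixed open set, each customer zone goes to its cheapest open site; total = fixed + service.
{East}: Z1→East 14·4=56, Z2→East 8·15=120, Z3→East 5·23=115, Z4→East 12·18=216, Z5→East 7·4=28, Z6→East 10·11=110, Z7→East 11·20=220, Z8→East 4·18=72. Service 937; fixed 426; total 1363.
{Central}: Z1→Central 10·4=40, Z2→Central 12·15=180, Z3→Central 10·23=230, Z4→Central 10·18=180, Z5→Central 7·4=28, Z6→Central 13·11=143, Z7→Central 4·20=80, Z8→Central 15·18=270. Service 1151; fixed 254; total 1405.
{East, Central}: Z1→Central 10·4=40, Z2→East 8·15=120, Z3→East 5·23=115, Z4→Central 10·18=180, Z5→East 7·4=28, Z6→East 10·11=110, Z7→Central 4·20=80, Z8→East 4·18=72. Service 745; fixed 680; total 1425.
{North, South, East, West, Central}: Z1→North 10·4=40, Z2→South 6·15=90, Z3→East 5·23=115, Z4→West 2·18=36, Z5→East 7·4=28, Z6→North 10·11=110, Z7→North 2·20=40, Z8→East 4·18=72. Service 531; fixed 2309; total 2840.
No other subset beats 1363.

Open East only; minimum total cost 1363.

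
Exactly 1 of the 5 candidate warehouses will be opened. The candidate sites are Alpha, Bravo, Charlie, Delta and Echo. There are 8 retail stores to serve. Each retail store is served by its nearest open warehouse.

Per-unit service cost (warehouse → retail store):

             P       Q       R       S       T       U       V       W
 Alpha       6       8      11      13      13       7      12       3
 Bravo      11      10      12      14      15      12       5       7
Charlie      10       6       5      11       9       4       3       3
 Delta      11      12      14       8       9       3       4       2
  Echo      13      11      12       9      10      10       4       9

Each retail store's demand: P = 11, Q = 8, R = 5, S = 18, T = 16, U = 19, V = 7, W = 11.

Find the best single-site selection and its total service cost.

With exactly 1 open, each retail store uses its cheapest among the chosen.
{Charlie}: P→Charlie 10·11=110, Q→Charlie 6·8=48, R→Charlie 5·5=25, S→Charlie 11·18=198, T→Charlie 9·16=144, U→Charlie 4·19=76, V→Charlie 3·7=21, W→Charlie 3·11=33. Service cost 655.
{Delta}: service cost 682
{Alpha}: service cost 877
Among all 5 size-1 choices, {Charlie} is lowest.

Choose Charlie only; total service cost 655.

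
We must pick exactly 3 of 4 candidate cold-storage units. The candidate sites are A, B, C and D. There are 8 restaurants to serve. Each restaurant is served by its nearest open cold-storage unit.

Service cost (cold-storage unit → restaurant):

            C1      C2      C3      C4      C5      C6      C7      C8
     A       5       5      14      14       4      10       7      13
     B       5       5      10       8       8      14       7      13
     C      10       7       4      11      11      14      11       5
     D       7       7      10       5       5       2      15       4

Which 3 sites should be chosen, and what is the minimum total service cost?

Choose A, C and D; total service cost 36.

With exactly 3 open, each restaurant uses its cheapest among the chosen.
{A, C, D}: C1→A 5, C2→A 5, C3→C 4, C4→D 5, C5→A 4, C6→D 2, C7→A 7, C8→D 4. Service cost 36.
{B, C, D}: service cost 37
{A, B, D}: service cost 42
Among all 4 size-3 choices, {A, C, D} is lowest.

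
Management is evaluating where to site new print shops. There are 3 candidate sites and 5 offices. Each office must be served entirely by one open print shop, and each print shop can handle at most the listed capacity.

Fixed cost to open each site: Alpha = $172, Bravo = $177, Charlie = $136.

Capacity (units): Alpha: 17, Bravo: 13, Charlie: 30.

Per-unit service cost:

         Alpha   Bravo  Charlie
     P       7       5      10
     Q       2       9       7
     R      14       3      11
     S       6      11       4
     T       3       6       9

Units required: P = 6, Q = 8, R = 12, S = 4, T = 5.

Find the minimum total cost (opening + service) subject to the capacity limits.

Minimum total cost: 526

Open {Bravo, Charlie}: P→Charlie 10·6=60, Q→Charlie 7·8=56, R→Bravo 3·12=36, S→Charlie 4·4=16, T→Charlie 9·5=45.
Loads: Bravo carries 12/13, Charlie carries 23/30. Service 213; fixed 313; total 526.
Next best feasible plan costs 547.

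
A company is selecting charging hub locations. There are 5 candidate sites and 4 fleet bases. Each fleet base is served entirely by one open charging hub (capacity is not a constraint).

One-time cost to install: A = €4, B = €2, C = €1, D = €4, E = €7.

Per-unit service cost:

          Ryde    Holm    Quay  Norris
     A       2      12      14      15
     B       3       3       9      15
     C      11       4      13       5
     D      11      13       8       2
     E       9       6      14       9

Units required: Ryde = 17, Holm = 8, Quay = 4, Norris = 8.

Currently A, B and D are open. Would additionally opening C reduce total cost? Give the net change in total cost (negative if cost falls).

Current service cost with {A, B, D}: 106.
Adding C: each fleet base re-picks its cheapest; new service cost 106, saving 0.
Extra fixed cost: 1. Net change = 1 − 0 = 1.
(Totals: 116 → 117.)

No — net change +1 (cost rises by 1).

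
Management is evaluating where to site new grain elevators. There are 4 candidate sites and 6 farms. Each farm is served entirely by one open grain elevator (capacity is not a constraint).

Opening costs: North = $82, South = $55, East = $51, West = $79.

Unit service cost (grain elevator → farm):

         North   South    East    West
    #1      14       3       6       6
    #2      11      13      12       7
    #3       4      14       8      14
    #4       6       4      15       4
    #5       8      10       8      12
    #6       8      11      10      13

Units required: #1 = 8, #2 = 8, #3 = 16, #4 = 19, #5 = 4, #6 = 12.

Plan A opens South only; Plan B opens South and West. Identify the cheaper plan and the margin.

Plan A: {South}: #1→South 3·8=24, #2→South 13·8=104, #3→South 14·16=224, #4→South 4·19=76, #5→South 10·4=40, #6→South 11·12=132. Service 600; fixed 55; total 655.
Plan B: {South, West}: #1→South 3·8=24, #2→West 7·8=56, #3→South 14·16=224, #4→South 4·19=76, #5→South 10·4=40, #6→South 11·12=132. Service 552; fixed 134; total 686.
Difference: |655 − 686| = 31.

Plan A is cheaper by 31.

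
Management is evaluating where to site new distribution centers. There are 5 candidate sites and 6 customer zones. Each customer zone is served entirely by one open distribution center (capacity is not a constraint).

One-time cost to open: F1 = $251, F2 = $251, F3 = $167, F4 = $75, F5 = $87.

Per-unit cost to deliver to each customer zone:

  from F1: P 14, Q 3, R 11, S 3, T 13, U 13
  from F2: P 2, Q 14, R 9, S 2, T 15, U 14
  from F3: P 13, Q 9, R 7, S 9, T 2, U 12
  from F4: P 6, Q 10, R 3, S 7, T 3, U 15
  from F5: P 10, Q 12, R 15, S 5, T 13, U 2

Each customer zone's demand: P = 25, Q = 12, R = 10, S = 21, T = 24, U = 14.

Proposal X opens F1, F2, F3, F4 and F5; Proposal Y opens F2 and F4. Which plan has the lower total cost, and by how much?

Proposal Y is cheaper by 229.

Proposal X: {F1, F2, F3, F4, F5}: P→F2 2·25=50, Q→F1 3·12=36, R→F4 3·10=30, S→F2 2·21=42, T→F3 2·24=48, U→F5 2·14=28. Service 234; fixed 831; total 1065.
Proposal Y: {F2, F4}: P→F2 2·25=50, Q→F4 10·12=120, R→F4 3·10=30, S→F2 2·21=42, T→F4 3·24=72, U→F2 14·14=196. Service 510; fixed 326; total 836.
Difference: |1065 − 836| = 229.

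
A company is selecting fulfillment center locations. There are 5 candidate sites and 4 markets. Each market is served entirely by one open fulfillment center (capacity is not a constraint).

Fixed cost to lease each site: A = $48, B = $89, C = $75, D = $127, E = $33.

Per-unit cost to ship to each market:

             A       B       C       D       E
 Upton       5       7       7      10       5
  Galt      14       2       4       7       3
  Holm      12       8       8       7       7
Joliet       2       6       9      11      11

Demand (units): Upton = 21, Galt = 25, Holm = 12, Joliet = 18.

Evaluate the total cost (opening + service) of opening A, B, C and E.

Total cost: 520

Each market is assigned to its cheapest site among the open ones.
{A, B, C, E}: Upton→A 5·21=105, Galt→B 2·25=50, Holm→E 7·12=84, Joliet→A 2·18=36. Service 275; fixed 245; total 520.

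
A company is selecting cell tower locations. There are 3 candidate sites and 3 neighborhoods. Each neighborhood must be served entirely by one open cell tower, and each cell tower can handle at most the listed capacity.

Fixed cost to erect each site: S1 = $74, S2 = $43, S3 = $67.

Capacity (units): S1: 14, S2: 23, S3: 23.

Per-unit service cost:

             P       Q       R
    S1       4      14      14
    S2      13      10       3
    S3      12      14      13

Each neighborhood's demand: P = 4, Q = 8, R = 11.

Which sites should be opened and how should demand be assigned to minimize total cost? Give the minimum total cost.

Minimum total cost: 208

Open {S2}: P→S2 13·4=52, Q→S2 10·8=80, R→S2 3·11=33.
Loads: S2 carries 23/23. Service 165; fixed 43; total 208.
Next best feasible plan costs 246.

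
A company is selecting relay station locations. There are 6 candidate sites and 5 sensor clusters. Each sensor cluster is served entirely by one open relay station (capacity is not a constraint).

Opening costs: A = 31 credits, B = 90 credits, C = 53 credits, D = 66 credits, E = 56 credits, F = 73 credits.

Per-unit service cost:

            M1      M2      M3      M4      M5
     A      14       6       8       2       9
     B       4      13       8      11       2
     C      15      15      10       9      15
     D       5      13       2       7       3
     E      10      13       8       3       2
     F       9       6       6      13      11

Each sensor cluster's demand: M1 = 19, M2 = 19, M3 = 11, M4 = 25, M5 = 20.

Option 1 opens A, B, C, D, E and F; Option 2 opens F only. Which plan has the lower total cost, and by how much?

Option 1: {A, B, C, D, E, F}: M1→B 4·19=76, M2→A 6·19=114, M3→D 2·11=22, M4→A 2·25=50, M5→B 2·20=40. Service 302; fixed 369; total 671.
Option 2: {F}: M1→F 9·19=171, M2→F 6·19=114, M3→F 6·11=66, M4→F 13·25=325, M5→F 11·20=220. Service 896; fixed 73; total 969.
Difference: |671 − 969| = 298.

Option 1 is cheaper by 298.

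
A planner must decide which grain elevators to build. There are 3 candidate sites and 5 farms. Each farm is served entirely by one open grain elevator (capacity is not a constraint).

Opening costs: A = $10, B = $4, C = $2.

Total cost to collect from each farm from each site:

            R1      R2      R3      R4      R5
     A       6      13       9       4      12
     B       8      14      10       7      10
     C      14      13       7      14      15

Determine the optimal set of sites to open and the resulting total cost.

For any fixed open set, each farm goes to its cheapest open site; total = fixed + service.
{B, C}: R1→B 8, R2→C 13, R3→C 7, R4→B 7, R5→B 10. Service 45; fixed 6; total 51.
{B}: service 49 + fixed 4 = 53
{A}: service 44 + fixed 10 = 54
{A, B, C}: service 40 + fixed 16 = 56
(All 7 nonempty subsets were checked; B and C is lowest.)

Open B and C; minimum total cost 51.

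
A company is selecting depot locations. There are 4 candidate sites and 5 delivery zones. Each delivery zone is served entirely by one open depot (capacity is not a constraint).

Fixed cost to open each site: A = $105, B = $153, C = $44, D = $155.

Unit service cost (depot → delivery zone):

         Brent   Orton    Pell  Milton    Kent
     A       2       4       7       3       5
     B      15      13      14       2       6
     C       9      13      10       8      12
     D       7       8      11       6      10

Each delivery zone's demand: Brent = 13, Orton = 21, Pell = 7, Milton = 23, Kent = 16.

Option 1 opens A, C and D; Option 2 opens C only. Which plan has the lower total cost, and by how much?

Option 1 is cheaper by 268.

Option 1: {A, C, D}: Brent→A 2·13=26, Orton→A 4·21=84, Pell→A 7·7=49, Milton→A 3·23=69, Kent→A 5·16=80. Service 308; fixed 304; total 612.
Option 2: {C}: Brent→C 9·13=117, Orton→C 13·21=273, Pell→C 10·7=70, Milton→C 8·23=184, Kent→C 12·16=192. Service 836; fixed 44; total 880.
Difference: |612 − 880| = 268.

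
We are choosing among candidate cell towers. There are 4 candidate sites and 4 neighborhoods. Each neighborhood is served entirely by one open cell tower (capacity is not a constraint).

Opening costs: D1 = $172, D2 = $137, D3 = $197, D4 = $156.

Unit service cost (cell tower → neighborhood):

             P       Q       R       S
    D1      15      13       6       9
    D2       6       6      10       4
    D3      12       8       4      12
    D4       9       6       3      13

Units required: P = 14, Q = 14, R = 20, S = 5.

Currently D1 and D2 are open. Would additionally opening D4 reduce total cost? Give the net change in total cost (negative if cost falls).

No — net change +96 (cost rises by 96).

Current service cost with {D1, D2}: 308.
Adding D4: each neighborhood re-picks its cheapest; new service cost 248, saving 60.
Extra fixed cost: 156. Net change = 156 − 60 = 96.
(Totals: 617 → 713.)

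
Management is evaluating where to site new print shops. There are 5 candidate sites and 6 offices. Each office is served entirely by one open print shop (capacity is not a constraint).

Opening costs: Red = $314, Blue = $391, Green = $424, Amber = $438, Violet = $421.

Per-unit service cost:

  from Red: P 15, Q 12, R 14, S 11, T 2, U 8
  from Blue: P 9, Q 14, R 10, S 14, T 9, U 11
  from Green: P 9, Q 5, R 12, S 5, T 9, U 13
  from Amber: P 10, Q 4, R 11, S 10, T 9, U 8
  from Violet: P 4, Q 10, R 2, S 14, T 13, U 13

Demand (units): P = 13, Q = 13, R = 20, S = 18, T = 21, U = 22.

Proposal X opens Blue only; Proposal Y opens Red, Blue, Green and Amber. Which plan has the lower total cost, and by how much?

Proposal X is cheaper by 671.

Proposal X: {Blue}: P→Blue 9·13=117, Q→Blue 14·13=182, R→Blue 10·20=200, S→Blue 14·18=252, T→Blue 9·21=189, U→Blue 11·22=242. Service 1182; fixed 391; total 1573.
Proposal Y: {Red, Blue, Green, Amber}: P→Blue 9·13=117, Q→Amber 4·13=52, R→Blue 10·20=200, S→Green 5·18=90, T→Red 2·21=42, U→Red 8·22=176. Service 677; fixed 1567; total 2244.
Difference: |1573 − 2244| = 671.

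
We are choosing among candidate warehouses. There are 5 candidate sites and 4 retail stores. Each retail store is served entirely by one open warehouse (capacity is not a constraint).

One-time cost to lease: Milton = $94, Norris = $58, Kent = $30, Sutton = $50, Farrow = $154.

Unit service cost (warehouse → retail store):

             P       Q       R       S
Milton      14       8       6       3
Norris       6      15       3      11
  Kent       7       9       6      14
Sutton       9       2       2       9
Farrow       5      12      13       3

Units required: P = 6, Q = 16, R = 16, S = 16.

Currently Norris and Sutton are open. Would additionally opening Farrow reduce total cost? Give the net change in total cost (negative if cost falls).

No — net change +52 (cost rises by 52).

Current service cost with {Norris, Sutton}: 244.
Adding Farrow: each retail store re-picks its cheapest; new service cost 142, saving 102.
Extra fixed cost: 154. Net change = 154 − 102 = 52.
(Totals: 352 → 404.)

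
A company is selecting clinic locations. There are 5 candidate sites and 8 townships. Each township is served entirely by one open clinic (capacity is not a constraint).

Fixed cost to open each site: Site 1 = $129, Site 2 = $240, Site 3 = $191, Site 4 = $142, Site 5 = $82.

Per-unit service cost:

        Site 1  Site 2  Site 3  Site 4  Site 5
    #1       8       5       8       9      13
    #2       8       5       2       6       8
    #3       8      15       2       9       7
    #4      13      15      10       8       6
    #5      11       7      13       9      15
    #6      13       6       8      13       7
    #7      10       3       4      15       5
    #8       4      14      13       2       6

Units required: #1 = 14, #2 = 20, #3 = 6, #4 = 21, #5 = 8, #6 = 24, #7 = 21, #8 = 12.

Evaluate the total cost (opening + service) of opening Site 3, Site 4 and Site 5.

Each township is assigned to its cheapest site among the open ones.
{Site 3, Site 4, Site 5}: #1→Site 3 8·14=112, #2→Site 3 2·20=40, #3→Site 3 2·6=12, #4→Site 5 6·21=126, #5→Site 4 9·8=72, #6→Site 5 7·24=168, #7→Site 3 4·21=84, #8→Site 4 2·12=24. Service 638; fixed 415; total 1053.

Total cost: 1053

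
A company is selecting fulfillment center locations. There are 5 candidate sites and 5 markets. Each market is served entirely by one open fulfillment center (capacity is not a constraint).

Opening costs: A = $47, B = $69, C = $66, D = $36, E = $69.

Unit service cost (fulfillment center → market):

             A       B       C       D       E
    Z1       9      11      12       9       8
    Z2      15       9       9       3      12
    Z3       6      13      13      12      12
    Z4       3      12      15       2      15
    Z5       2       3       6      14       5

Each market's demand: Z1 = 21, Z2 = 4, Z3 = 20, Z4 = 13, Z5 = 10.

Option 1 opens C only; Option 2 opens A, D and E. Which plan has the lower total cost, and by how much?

Option 1: {C}: Z1→C 12·21=252, Z2→C 9·4=36, Z3→C 13·20=260, Z4→C 15·13=195, Z5→C 6·10=60. Service 803; fixed 66; total 869.
Option 2: {A, D, E}: Z1→E 8·21=168, Z2→D 3·4=12, Z3→A 6·20=120, Z4→D 2·13=26, Z5→A 2·10=20. Service 346; fixed 152; total 498.
Difference: |869 − 498| = 371.

Option 2 is cheaper by 371.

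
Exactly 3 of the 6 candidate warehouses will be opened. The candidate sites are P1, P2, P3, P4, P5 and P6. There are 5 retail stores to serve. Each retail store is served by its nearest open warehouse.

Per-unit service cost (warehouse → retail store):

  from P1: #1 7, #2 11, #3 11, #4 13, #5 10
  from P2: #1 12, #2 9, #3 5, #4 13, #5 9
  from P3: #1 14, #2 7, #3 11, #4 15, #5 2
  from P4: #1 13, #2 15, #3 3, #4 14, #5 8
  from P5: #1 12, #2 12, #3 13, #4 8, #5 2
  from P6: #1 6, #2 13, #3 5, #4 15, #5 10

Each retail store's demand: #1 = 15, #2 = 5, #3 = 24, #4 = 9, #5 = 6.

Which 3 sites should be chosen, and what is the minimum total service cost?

With exactly 3 open, each retail store uses its cheapest among the chosen.
{P4, P5, P6}: #1→P6 6·15=90, #2→P5 12·5=60, #3→P4 3·24=72, #4→P5 8·9=72, #5→P5 2·6=12. Service cost 306.
{P1, P4, P5}: service cost 316
{P3, P5, P6}: service cost 329
Among all 20 size-3 choices, {P4, P5, P6} is lowest.

Choose P4, P5 and P6; total service cost 306.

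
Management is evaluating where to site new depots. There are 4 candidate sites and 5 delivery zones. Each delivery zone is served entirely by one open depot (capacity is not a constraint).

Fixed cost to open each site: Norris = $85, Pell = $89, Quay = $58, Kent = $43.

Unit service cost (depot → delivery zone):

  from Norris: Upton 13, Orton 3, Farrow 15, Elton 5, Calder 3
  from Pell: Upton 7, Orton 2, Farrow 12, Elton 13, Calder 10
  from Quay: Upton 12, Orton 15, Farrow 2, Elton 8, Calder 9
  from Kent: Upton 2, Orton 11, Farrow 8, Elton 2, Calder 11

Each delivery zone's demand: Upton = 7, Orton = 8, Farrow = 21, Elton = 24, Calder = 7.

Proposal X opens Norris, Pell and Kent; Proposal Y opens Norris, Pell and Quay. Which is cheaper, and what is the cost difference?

Proposal Y is cheaper by 4.

Proposal X: {Norris, Pell, Kent}: Upton→Kent 2·7=14, Orton→Pell 2·8=16, Farrow→Kent 8·21=168, Elton→Kent 2·24=48, Calder→Norris 3·7=21. Service 267; fixed 217; total 484.
Proposal Y: {Norris, Pell, Quay}: Upton→Pell 7·7=49, Orton→Pell 2·8=16, Farrow→Quay 2·21=42, Elton→Norris 5·24=120, Calder→Norris 3·7=21. Service 248; fixed 232; total 480.
Difference: |484 − 480| = 4.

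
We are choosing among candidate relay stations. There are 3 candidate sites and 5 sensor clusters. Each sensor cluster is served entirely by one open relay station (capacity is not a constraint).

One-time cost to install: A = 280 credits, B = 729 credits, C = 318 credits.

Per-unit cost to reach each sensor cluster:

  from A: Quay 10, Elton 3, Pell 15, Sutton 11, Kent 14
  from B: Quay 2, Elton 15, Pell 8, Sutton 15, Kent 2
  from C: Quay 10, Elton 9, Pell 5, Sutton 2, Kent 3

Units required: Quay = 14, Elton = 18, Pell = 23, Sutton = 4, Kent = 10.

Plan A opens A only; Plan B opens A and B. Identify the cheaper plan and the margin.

Plan A: {A}: Quay→A 10·14=140, Elton→A 3·18=54, Pell→A 15·23=345, Sutton→A 11·4=44, Kent→A 14·10=140. Service 723; fixed 280; total 1003.
Plan B: {A, B}: Quay→B 2·14=28, Elton→A 3·18=54, Pell→B 8·23=184, Sutton→A 11·4=44, Kent→B 2·10=20. Service 330; fixed 1009; total 1339.
Difference: |1003 − 1339| = 336.

Plan A is cheaper by 336.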